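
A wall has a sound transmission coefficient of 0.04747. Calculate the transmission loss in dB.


Given values:
  tau = 0.04747
Formula: TL = 10 * log10(1 / tau)
Compute 1 / tau = 1 / 0.04747 = 21.0659
Compute log10(21.0659) = 1.32358
TL = 10 * 1.32358 = 13.24

13.24 dB


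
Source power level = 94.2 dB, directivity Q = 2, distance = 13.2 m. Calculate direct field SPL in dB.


Given values:
  Lw = 94.2 dB, Q = 2, r = 13.2 m
Formula: SPL = Lw + 10 * log10(Q / (4 * pi * r^2))
Compute 4 * pi * r^2 = 4 * pi * 13.2^2 = 2189.5644
Compute Q / denom = 2 / 2189.5644 = 0.00091342
Compute 10 * log10(0.00091342) = -30.3933
SPL = 94.2 + (-30.3933) = 63.81

63.81 dB


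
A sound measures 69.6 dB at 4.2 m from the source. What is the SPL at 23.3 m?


Given values:
  SPL1 = 69.6 dB, r1 = 4.2 m, r2 = 23.3 m
Formula: SPL2 = SPL1 - 20 * log10(r2 / r1)
Compute ratio: r2 / r1 = 23.3 / 4.2 = 5.5476
Compute log10: log10(5.5476) = 0.744105
Compute drop: 20 * 0.744105 = 14.8821
SPL2 = 69.6 - 14.8821 = 54.72

54.72 dB


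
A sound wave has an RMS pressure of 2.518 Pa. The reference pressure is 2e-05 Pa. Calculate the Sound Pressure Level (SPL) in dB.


Given values:
  p = 2.518 Pa
  p_ref = 2e-05 Pa
Formula: SPL = 20 * log10(p / p_ref)
Compute ratio: p / p_ref = 2.518 / 2e-05 = 125900
Compute log10: log10(125900) = 5.100026
Multiply: SPL = 20 * 5.100026 = 102.0

102.0 dB


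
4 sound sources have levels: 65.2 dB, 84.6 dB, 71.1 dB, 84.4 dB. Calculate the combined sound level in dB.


Formula: L_total = 10 * log10( sum(10^(Li/10)) )
  Source 1: 10^(65.2/10) = 3311311.2148
  Source 2: 10^(84.6/10) = 288403150.3127
  Source 3: 10^(71.1/10) = 12882495.5169
  Source 4: 10^(84.4/10) = 275422870.3338
Sum of linear values = 580019827.3782
L_total = 10 * log10(580019827.3782) = 87.63

87.63 dB


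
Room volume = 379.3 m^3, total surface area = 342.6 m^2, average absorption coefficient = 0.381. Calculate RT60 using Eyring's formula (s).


Given values:
  V = 379.3 m^3, S = 342.6 m^2, alpha = 0.381
Formula: RT60 = 0.161 * V / (-S * ln(1 - alpha))
Compute ln(1 - 0.381) = ln(0.619) = -0.47965
Denominator: -342.6 * -0.47965 = 164.3281
Numerator: 0.161 * 379.3 = 61.0673
RT60 = 61.0673 / 164.3281 = 0.372

0.372 s


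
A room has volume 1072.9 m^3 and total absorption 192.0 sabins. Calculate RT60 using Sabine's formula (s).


Given values:
  V = 1072.9 m^3
  A = 192.0 sabins
Formula: RT60 = 0.161 * V / A
Numerator: 0.161 * 1072.9 = 172.7369
RT60 = 172.7369 / 192.0 = 0.9

0.9 s


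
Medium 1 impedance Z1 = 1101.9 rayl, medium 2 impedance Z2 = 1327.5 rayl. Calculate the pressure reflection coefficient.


Given values:
  Z1 = 1101.9 rayl, Z2 = 1327.5 rayl
Formula: R = (Z2 - Z1) / (Z2 + Z1)
Numerator: Z2 - Z1 = 1327.5 - 1101.9 = 225.6
Denominator: Z2 + Z1 = 1327.5 + 1101.9 = 2429.4
R = 225.6 / 2429.4 = 0.0929

0.0929


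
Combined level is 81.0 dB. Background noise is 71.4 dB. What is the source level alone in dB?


Given values:
  L_total = 81.0 dB, L_bg = 71.4 dB
Formula: L_source = 10 * log10(10^(L_total/10) - 10^(L_bg/10))
Convert to linear:
  10^(81.0/10) = 125892541.1794
  10^(71.4/10) = 13803842.646
Difference: 125892541.1794 - 13803842.646 = 112088698.5334
L_source = 10 * log10(112088698.5334) = 80.5

80.5 dB


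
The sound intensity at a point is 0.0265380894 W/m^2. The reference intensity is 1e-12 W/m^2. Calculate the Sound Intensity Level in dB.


Given values:
  I = 0.0265380894 W/m^2
  I_ref = 1e-12 W/m^2
Formula: SIL = 10 * log10(I / I_ref)
Compute ratio: I / I_ref = 26538089400
Compute log10: log10(26538089400) = 10.42387
Multiply: SIL = 10 * 10.42387 = 104.24

104.24 dB


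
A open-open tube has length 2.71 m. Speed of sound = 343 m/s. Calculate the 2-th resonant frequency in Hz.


Given values:
  Tube type: open-open, L = 2.71 m, c = 343 m/s, n = 2
Formula: f_n = n * c / (2 * L)
Compute 2 * L = 2 * 2.71 = 5.42
f = 2 * 343 / 5.42
f = 126.57

126.57 Hz


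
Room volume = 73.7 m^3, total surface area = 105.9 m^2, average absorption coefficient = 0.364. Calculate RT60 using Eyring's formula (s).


Given values:
  V = 73.7 m^3, S = 105.9 m^2, alpha = 0.364
Formula: RT60 = 0.161 * V / (-S * ln(1 - alpha))
Compute ln(1 - 0.364) = ln(0.636) = -0.452557
Denominator: -105.9 * -0.452557 = 47.9258
Numerator: 0.161 * 73.7 = 11.8657
RT60 = 11.8657 / 47.9258 = 0.248

0.248 s


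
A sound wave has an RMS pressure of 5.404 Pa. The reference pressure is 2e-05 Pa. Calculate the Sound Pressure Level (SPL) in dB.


Given values:
  p = 5.404 Pa
  p_ref = 2e-05 Pa
Formula: SPL = 20 * log10(p / p_ref)
Compute ratio: p / p_ref = 5.404 / 2e-05 = 270200
Compute log10: log10(270200) = 5.431685
Multiply: SPL = 20 * 5.431685 = 108.63

108.63 dB


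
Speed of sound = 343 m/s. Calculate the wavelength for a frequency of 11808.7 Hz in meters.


Given values:
  c = 343 m/s, f = 11808.7 Hz
Formula: lambda = c / f
lambda = 343 / 11808.7
lambda = 0.029

0.029 m


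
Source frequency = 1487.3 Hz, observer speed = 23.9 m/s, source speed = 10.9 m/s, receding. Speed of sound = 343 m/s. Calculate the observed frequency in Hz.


Given values:
  f_s = 1487.3 Hz, v_o = 23.9 m/s, v_s = 10.9 m/s
  Direction: receding
Formula: f_o = f_s * (c - v_o) / (c + v_s)
Numerator: c - v_o = 343 - 23.9 = 319.1
Denominator: c + v_s = 343 + 10.9 = 353.9
f_o = 1487.3 * 319.1 / 353.9 = 1341.05

1341.05 Hz


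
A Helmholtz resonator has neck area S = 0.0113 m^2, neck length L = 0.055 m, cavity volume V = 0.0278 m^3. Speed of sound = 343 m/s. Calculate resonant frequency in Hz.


Given values:
  S = 0.0113 m^2, L = 0.055 m, V = 0.0278 m^3, c = 343 m/s
Formula: f = (c / (2*pi)) * sqrt(S / (V * L))
Compute V * L = 0.0278 * 0.055 = 0.001529
Compute S / (V * L) = 0.0113 / 0.001529 = 7.3905
Compute sqrt(7.3905) = 2.718547
Compute c / (2*pi) = 343 / 6.283185 = 54.590148
f = 54.590148 * 2.718547 = 148.41

148.41 Hz


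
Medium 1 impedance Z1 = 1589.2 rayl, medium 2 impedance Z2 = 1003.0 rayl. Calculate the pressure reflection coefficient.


Given values:
  Z1 = 1589.2 rayl, Z2 = 1003.0 rayl
Formula: R = (Z2 - Z1) / (Z2 + Z1)
Numerator: Z2 - Z1 = 1003.0 - 1589.2 = -586.2
Denominator: Z2 + Z1 = 1003.0 + 1589.2 = 2592.2
R = -586.2 / 2592.2 = -0.2261

-0.2261


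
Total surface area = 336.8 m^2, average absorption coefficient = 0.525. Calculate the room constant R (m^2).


Given values:
  S = 336.8 m^2, alpha = 0.525
Formula: R = S * alpha / (1 - alpha)
Numerator: 336.8 * 0.525 = 176.82
Denominator: 1 - 0.525 = 0.475
R = 176.82 / 0.475 = 372.25

372.25 m^2


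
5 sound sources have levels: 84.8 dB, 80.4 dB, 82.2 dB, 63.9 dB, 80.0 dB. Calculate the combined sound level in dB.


Formula: L_total = 10 * log10( sum(10^(Li/10)) )
  Source 1: 10^(84.8/10) = 301995172.0402
  Source 2: 10^(80.4/10) = 109647819.6143
  Source 3: 10^(82.2/10) = 165958690.7438
  Source 4: 10^(63.9/10) = 2454708.9157
  Source 5: 10^(80.0/10) = 100000000.0
Sum of linear values = 680056391.314
L_total = 10 * log10(680056391.314) = 88.33

88.33 dB


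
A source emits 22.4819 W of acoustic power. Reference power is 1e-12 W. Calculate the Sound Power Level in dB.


Given values:
  W = 22.4819 W
  W_ref = 1e-12 W
Formula: SWL = 10 * log10(W / W_ref)
Compute ratio: W / W_ref = 22481900000000
Compute log10: log10(22481900000000) = 13.351833
Multiply: SWL = 10 * 13.351833 = 133.52

133.52 dB


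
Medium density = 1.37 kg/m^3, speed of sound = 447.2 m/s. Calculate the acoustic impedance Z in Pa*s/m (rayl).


Given values:
  rho = 1.37 kg/m^3
  c = 447.2 m/s
Formula: Z = rho * c
Z = 1.37 * 447.2
Z = 612.66

612.66 rayl


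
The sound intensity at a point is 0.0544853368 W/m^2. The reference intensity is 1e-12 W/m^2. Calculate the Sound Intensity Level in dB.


Given values:
  I = 0.0544853368 W/m^2
  I_ref = 1e-12 W/m^2
Formula: SIL = 10 * log10(I / I_ref)
Compute ratio: I / I_ref = 54485336800
Compute log10: log10(54485336800) = 10.73628
Multiply: SIL = 10 * 10.73628 = 107.36

107.36 dB


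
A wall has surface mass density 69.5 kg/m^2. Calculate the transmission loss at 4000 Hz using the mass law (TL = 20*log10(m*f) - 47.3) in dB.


Given values:
  m = 69.5 kg/m^2, f = 4000 Hz
Formula: TL = 20 * log10(m * f) - 47.3
Compute m * f = 69.5 * 4000 = 278000.0
Compute log10(278000.0) = 5.444045
Compute 20 * 5.444045 = 108.8809
TL = 108.8809 - 47.3 = 61.58

61.58 dB


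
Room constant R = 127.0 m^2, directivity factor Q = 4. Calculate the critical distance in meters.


Given values:
  R = 127.0 m^2, Q = 4
Formula: d_c = 0.141 * sqrt(Q * R)
Compute Q * R = 4 * 127.0 = 508.0
Compute sqrt(508.0) = 22.5389
d_c = 0.141 * 22.5389 = 3.178

3.178 m


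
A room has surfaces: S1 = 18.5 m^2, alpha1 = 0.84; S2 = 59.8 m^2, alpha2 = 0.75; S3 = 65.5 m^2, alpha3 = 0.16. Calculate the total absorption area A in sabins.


Given surfaces:
  Surface 1: 18.5 * 0.84 = 15.54
  Surface 2: 59.8 * 0.75 = 44.85
  Surface 3: 65.5 * 0.16 = 10.48
Formula: A = sum(Si * alpha_i)
A = 15.54 + 44.85 + 10.48
A = 70.87

70.87 sabins


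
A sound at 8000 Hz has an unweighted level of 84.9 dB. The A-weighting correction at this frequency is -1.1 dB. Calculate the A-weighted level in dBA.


Given values:
  SPL = 84.9 dB
  A-weighting at 8000 Hz = -1.1 dB
Formula: L_A = SPL + A_weight
L_A = 84.9 + (-1.1)
L_A = 83.8

83.8 dBA


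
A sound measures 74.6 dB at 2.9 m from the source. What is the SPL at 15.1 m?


Given values:
  SPL1 = 74.6 dB, r1 = 2.9 m, r2 = 15.1 m
Formula: SPL2 = SPL1 - 20 * log10(r2 / r1)
Compute ratio: r2 / r1 = 15.1 / 2.9 = 5.2069
Compute log10: log10(5.2069) = 0.716579
Compute drop: 20 * 0.716579 = 14.3316
SPL2 = 74.6 - 14.3316 = 60.27

60.27 dB


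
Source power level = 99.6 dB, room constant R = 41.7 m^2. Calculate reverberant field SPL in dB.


Given values:
  Lw = 99.6 dB, R = 41.7 m^2
Formula: SPL = Lw + 10 * log10(4 / R)
Compute 4 / R = 4 / 41.7 = 0.095923
Compute 10 * log10(0.095923) = -10.1808
SPL = 99.6 + (-10.1808) = 89.42

89.42 dB


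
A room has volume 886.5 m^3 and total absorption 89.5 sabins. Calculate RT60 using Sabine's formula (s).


Given values:
  V = 886.5 m^3
  A = 89.5 sabins
Formula: RT60 = 0.161 * V / A
Numerator: 0.161 * 886.5 = 142.7265
RT60 = 142.7265 / 89.5 = 1.595

1.595 s


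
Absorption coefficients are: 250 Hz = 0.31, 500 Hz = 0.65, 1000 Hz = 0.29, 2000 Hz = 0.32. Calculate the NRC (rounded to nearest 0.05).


Given values:
  a_250 = 0.31, a_500 = 0.65
  a_1000 = 0.29, a_2000 = 0.32
Formula: NRC = (a250 + a500 + a1000 + a2000) / 4
Sum = 0.31 + 0.65 + 0.29 + 0.32 = 1.57
NRC = 1.57 / 4 = 0.3925
Rounded to nearest 0.05: 0.4

0.4


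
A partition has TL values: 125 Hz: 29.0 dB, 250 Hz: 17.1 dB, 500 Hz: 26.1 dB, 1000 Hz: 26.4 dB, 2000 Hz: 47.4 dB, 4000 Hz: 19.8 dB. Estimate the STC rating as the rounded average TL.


Given TL values at each frequency:
  125 Hz: 29.0 dB
  250 Hz: 17.1 dB
  500 Hz: 26.1 dB
  1000 Hz: 26.4 dB
  2000 Hz: 47.4 dB
  4000 Hz: 19.8 dB
Formula: STC ~ round(average of TL values)
Sum = 29.0 + 17.1 + 26.1 + 26.4 + 47.4 + 19.8 = 165.8
Average = 165.8 / 6 = 27.63
Rounded: 28

28


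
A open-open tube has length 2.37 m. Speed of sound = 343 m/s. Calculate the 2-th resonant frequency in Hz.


Given values:
  Tube type: open-open, L = 2.37 m, c = 343 m/s, n = 2
Formula: f_n = n * c / (2 * L)
Compute 2 * L = 2 * 2.37 = 4.74
f = 2 * 343 / 4.74
f = 144.73

144.73 Hz


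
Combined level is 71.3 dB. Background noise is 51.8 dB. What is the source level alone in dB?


Given values:
  L_total = 71.3 dB, L_bg = 51.8 dB
Formula: L_source = 10 * log10(10^(L_total/10) - 10^(L_bg/10))
Convert to linear:
  10^(71.3/10) = 13489628.8259
  10^(51.8/10) = 151356.1248
Difference: 13489628.8259 - 151356.1248 = 13338272.7011
L_source = 10 * log10(13338272.7011) = 71.25

71.25 dB


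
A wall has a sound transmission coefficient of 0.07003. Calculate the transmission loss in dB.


Given values:
  tau = 0.07003
Formula: TL = 10 * log10(1 / tau)
Compute 1 / tau = 1 / 0.07003 = 14.2796
Compute log10(14.2796) = 1.154716
TL = 10 * 1.154716 = 11.55

11.55 dB


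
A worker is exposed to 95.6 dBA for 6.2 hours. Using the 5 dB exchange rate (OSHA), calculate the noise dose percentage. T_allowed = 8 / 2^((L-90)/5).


Given values:
  L = 95.6 dBA, T = 6.2 hours
Formula: T_allowed = 8 / 2^((L - 90) / 5)
Compute exponent: (95.6 - 90) / 5 = 1.12
Compute 2^(1.12) = 2.17347
T_allowed = 8 / 2.17347 = 3.68075 hours
Dose = (T / T_allowed) * 100
Dose = (6.2 / 3.68075) * 100 = 168.44

168.44 %


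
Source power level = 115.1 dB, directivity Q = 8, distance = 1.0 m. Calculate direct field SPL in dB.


Given values:
  Lw = 115.1 dB, Q = 8, r = 1.0 m
Formula: SPL = Lw + 10 * log10(Q / (4 * pi * r^2))
Compute 4 * pi * r^2 = 4 * pi * 1.0^2 = 12.5664
Compute Q / denom = 8 / 12.5664 = 0.63661828
Compute 10 * log10(0.63661828) = -1.9612
SPL = 115.1 + (-1.9612) = 113.14

113.14 dB


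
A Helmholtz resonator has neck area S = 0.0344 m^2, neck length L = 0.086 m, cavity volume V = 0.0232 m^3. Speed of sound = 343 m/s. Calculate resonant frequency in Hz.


Given values:
  S = 0.0344 m^2, L = 0.086 m, V = 0.0232 m^3, c = 343 m/s
Formula: f = (c / (2*pi)) * sqrt(S / (V * L))
Compute V * L = 0.0232 * 0.086 = 0.0019952
Compute S / (V * L) = 0.0344 / 0.0019952 = 17.2414
Compute sqrt(17.2414) = 4.152276
Compute c / (2*pi) = 343 / 6.283185 = 54.590148
f = 54.590148 * 4.152276 = 226.67

226.67 Hz


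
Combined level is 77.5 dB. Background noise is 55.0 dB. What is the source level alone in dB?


Given values:
  L_total = 77.5 dB, L_bg = 55.0 dB
Formula: L_source = 10 * log10(10^(L_total/10) - 10^(L_bg/10))
Convert to linear:
  10^(77.5/10) = 56234132.519
  10^(55.0/10) = 316227.766
Difference: 56234132.519 - 316227.766 = 55917904.753
L_source = 10 * log10(55917904.753) = 77.48

77.48 dB


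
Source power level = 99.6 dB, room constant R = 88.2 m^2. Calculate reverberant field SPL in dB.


Given values:
  Lw = 99.6 dB, R = 88.2 m^2
Formula: SPL = Lw + 10 * log10(4 / R)
Compute 4 / R = 4 / 88.2 = 0.045351
Compute 10 * log10(0.045351) = -13.4341
SPL = 99.6 + (-13.4341) = 86.17

86.17 dB


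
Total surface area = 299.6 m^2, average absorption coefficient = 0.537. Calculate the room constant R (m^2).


Given values:
  S = 299.6 m^2, alpha = 0.537
Formula: R = S * alpha / (1 - alpha)
Numerator: 299.6 * 0.537 = 160.8852
Denominator: 1 - 0.537 = 0.463
R = 160.8852 / 0.463 = 347.48

347.48 m^2


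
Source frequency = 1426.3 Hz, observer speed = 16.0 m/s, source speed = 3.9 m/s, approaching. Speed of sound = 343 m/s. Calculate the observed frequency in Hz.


Given values:
  f_s = 1426.3 Hz, v_o = 16.0 m/s, v_s = 3.9 m/s
  Direction: approaching
Formula: f_o = f_s * (c + v_o) / (c - v_s)
Numerator: c + v_o = 343 + 16.0 = 359.0
Denominator: c - v_s = 343 - 3.9 = 339.1
f_o = 1426.3 * 359.0 / 339.1 = 1510.0

1510.0 Hz


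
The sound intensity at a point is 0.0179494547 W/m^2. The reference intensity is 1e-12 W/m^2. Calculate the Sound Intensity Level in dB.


Given values:
  I = 0.0179494547 W/m^2
  I_ref = 1e-12 W/m^2
Formula: SIL = 10 * log10(I / I_ref)
Compute ratio: I / I_ref = 17949454700
Compute log10: log10(17949454700) = 10.254051
Multiply: SIL = 10 * 10.254051 = 102.54

102.54 dB


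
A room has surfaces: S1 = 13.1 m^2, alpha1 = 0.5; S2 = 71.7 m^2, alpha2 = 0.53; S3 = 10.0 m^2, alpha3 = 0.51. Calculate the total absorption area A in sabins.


Given surfaces:
  Surface 1: 13.1 * 0.5 = 6.55
  Surface 2: 71.7 * 0.53 = 38.001
  Surface 3: 10.0 * 0.51 = 5.1
Formula: A = sum(Si * alpha_i)
A = 6.55 + 38.001 + 5.1
A = 49.65

49.65 sabins


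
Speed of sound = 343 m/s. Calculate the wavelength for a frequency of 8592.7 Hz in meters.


Given values:
  c = 343 m/s, f = 8592.7 Hz
Formula: lambda = c / f
lambda = 343 / 8592.7
lambda = 0.0399

0.0399 m


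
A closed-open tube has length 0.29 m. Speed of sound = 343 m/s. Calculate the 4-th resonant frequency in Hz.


Given values:
  Tube type: closed-open, L = 0.29 m, c = 343 m/s, n = 4
Formula: f_n = (2n - 1) * c / (4 * L)
Compute 2n - 1 = 2*4 - 1 = 7
Compute 4 * L = 4 * 0.29 = 1.16
f = 7 * 343 / 1.16
f = 2069.83

2069.83 Hz


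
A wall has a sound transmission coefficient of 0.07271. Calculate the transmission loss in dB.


Given values:
  tau = 0.07271
Formula: TL = 10 * log10(1 / tau)
Compute 1 / tau = 1 / 0.07271 = 13.7533
Compute log10(13.7533) = 1.138407
TL = 10 * 1.138407 = 11.38

11.38 dB


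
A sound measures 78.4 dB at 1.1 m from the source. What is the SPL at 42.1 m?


Given values:
  SPL1 = 78.4 dB, r1 = 1.1 m, r2 = 42.1 m
Formula: SPL2 = SPL1 - 20 * log10(r2 / r1)
Compute ratio: r2 / r1 = 42.1 / 1.1 = 38.2727
Compute log10: log10(38.2727) = 1.582889
Compute drop: 20 * 1.582889 = 31.6578
SPL2 = 78.4 - 31.6578 = 46.74

46.74 dB


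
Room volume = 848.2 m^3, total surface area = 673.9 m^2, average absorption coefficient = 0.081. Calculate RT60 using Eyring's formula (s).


Given values:
  V = 848.2 m^3, S = 673.9 m^2, alpha = 0.081
Formula: RT60 = 0.161 * V / (-S * ln(1 - alpha))
Compute ln(1 - 0.081) = ln(0.919) = -0.084469
Denominator: -673.9 * -0.084469 = 56.9237
Numerator: 0.161 * 848.2 = 136.5602
RT60 = 136.5602 / 56.9237 = 2.399

2.399 s


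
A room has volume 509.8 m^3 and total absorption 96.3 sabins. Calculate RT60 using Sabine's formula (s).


Given values:
  V = 509.8 m^3
  A = 96.3 sabins
Formula: RT60 = 0.161 * V / A
Numerator: 0.161 * 509.8 = 82.0778
RT60 = 82.0778 / 96.3 = 0.852

0.852 s


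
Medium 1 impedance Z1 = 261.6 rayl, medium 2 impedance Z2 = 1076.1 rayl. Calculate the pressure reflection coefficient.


Given values:
  Z1 = 261.6 rayl, Z2 = 1076.1 rayl
Formula: R = (Z2 - Z1) / (Z2 + Z1)
Numerator: Z2 - Z1 = 1076.1 - 261.6 = 814.5
Denominator: Z2 + Z1 = 1076.1 + 261.6 = 1337.7
R = 814.5 / 1337.7 = 0.6089

0.6089


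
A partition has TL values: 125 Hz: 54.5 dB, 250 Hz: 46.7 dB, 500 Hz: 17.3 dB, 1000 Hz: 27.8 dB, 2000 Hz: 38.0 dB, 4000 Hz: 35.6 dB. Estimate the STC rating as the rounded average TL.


Given TL values at each frequency:
  125 Hz: 54.5 dB
  250 Hz: 46.7 dB
  500 Hz: 17.3 dB
  1000 Hz: 27.8 dB
  2000 Hz: 38.0 dB
  4000 Hz: 35.6 dB
Formula: STC ~ round(average of TL values)
Sum = 54.5 + 46.7 + 17.3 + 27.8 + 38.0 + 35.6 = 219.9
Average = 219.9 / 6 = 36.65
Rounded: 37

37


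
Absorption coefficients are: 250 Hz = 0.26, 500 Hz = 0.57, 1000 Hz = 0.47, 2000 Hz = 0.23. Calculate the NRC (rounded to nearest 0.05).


Given values:
  a_250 = 0.26, a_500 = 0.57
  a_1000 = 0.47, a_2000 = 0.23
Formula: NRC = (a250 + a500 + a1000 + a2000) / 4
Sum = 0.26 + 0.57 + 0.47 + 0.23 = 1.53
NRC = 1.53 / 4 = 0.3825
Rounded to nearest 0.05: 0.4

0.4


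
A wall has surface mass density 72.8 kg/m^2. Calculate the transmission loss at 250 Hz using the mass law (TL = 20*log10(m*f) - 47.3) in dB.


Given values:
  m = 72.8 kg/m^2, f = 250 Hz
Formula: TL = 20 * log10(m * f) - 47.3
Compute m * f = 72.8 * 250 = 18200.0
Compute log10(18200.0) = 4.260071
Compute 20 * 4.260071 = 85.2014
TL = 85.2014 - 47.3 = 37.9

37.9 dB


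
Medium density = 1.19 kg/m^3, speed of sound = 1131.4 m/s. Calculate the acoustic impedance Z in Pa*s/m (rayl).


Given values:
  rho = 1.19 kg/m^3
  c = 1131.4 m/s
Formula: Z = rho * c
Z = 1.19 * 1131.4
Z = 1346.37

1346.37 rayl


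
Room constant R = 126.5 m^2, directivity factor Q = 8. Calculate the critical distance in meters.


Given values:
  R = 126.5 m^2, Q = 8
Formula: d_c = 0.141 * sqrt(Q * R)
Compute Q * R = 8 * 126.5 = 1012.0
Compute sqrt(1012.0) = 31.8119
d_c = 0.141 * 31.8119 = 4.485

4.485 m


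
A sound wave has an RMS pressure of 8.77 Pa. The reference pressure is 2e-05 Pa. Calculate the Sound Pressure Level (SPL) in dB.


Given values:
  p = 8.77 Pa
  p_ref = 2e-05 Pa
Formula: SPL = 20 * log10(p / p_ref)
Compute ratio: p / p_ref = 8.77 / 2e-05 = 438500
Compute log10: log10(438500) = 5.64197
Multiply: SPL = 20 * 5.64197 = 112.84

112.84 dB


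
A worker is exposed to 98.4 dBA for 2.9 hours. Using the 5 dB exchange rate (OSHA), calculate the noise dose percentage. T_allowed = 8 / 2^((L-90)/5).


Given values:
  L = 98.4 dBA, T = 2.9 hours
Formula: T_allowed = 8 / 2^((L - 90) / 5)
Compute exponent: (98.4 - 90) / 5 = 1.68
Compute 2^(1.68) = 3.20428
T_allowed = 8 / 3.20428 = 2.496661 hours
Dose = (T / T_allowed) * 100
Dose = (2.9 / 2.496661) * 100 = 116.16

116.16 %


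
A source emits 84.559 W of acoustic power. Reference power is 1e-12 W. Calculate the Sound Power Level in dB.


Given values:
  W = 84.559 W
  W_ref = 1e-12 W
Formula: SWL = 10 * log10(W / W_ref)
Compute ratio: W / W_ref = 84559000000000
Compute log10: log10(84559000000000) = 13.92716
Multiply: SWL = 10 * 13.92716 = 139.27

139.27 dB


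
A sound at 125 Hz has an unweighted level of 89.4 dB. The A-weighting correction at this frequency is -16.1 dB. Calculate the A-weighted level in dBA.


Given values:
  SPL = 89.4 dB
  A-weighting at 125 Hz = -16.1 dB
Formula: L_A = SPL + A_weight
L_A = 89.4 + (-16.1)
L_A = 73.3

73.3 dBA


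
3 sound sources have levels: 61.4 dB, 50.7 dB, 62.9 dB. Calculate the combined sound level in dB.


Formula: L_total = 10 * log10( sum(10^(Li/10)) )
  Source 1: 10^(61.4/10) = 1380384.2646
  Source 2: 10^(50.7/10) = 117489.7555
  Source 3: 10^(62.9/10) = 1949844.5998
Sum of linear values = 3447718.6199
L_total = 10 * log10(3447718.6199) = 65.38

65.38 dB


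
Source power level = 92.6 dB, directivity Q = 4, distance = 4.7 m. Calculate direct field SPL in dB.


Given values:
  Lw = 92.6 dB, Q = 4, r = 4.7 m
Formula: SPL = Lw + 10 * log10(Q / (4 * pi * r^2))
Compute 4 * pi * r^2 = 4 * pi * 4.7^2 = 277.5911
Compute Q / denom = 4 / 277.5911 = 0.01440968
Compute 10 * log10(0.01440968) = -18.4135
SPL = 92.6 + (-18.4135) = 74.19

74.19 dB


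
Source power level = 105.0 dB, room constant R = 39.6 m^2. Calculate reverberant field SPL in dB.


Given values:
  Lw = 105.0 dB, R = 39.6 m^2
Formula: SPL = Lw + 10 * log10(4 / R)
Compute 4 / R = 4 / 39.6 = 0.10101
Compute 10 * log10(0.10101) = -9.9564
SPL = 105.0 + (-9.9564) = 95.04

95.04 dB


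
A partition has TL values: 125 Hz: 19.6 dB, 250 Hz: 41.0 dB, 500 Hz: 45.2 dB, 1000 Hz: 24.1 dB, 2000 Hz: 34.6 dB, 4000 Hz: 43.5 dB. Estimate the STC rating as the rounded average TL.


Given TL values at each frequency:
  125 Hz: 19.6 dB
  250 Hz: 41.0 dB
  500 Hz: 45.2 dB
  1000 Hz: 24.1 dB
  2000 Hz: 34.6 dB
  4000 Hz: 43.5 dB
Formula: STC ~ round(average of TL values)
Sum = 19.6 + 41.0 + 45.2 + 24.1 + 34.6 + 43.5 = 208.0
Average = 208.0 / 6 = 34.67
Rounded: 35

35


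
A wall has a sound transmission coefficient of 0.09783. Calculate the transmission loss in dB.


Given values:
  tau = 0.09783
Formula: TL = 10 * log10(1 / tau)
Compute 1 / tau = 1 / 0.09783 = 10.2218
Compute log10(10.2218) = 1.009527
TL = 10 * 1.009527 = 10.1

10.1 dB


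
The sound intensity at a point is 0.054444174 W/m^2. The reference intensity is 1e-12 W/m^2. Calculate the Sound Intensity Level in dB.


Given values:
  I = 0.054444174 W/m^2
  I_ref = 1e-12 W/m^2
Formula: SIL = 10 * log10(I / I_ref)
Compute ratio: I / I_ref = 54444174000
Compute log10: log10(54444174000) = 10.735951
Multiply: SIL = 10 * 10.735951 = 107.36

107.36 dB


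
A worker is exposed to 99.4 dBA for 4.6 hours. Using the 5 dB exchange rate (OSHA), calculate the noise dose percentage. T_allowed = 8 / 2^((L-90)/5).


Given values:
  L = 99.4 dBA, T = 4.6 hours
Formula: T_allowed = 8 / 2^((L - 90) / 5)
Compute exponent: (99.4 - 90) / 5 = 1.88
Compute 2^(1.88) = 3.680751
T_allowed = 8 / 3.680751 = 2.173469 hours
Dose = (T / T_allowed) * 100
Dose = (4.6 / 2.173469) * 100 = 211.64

211.64 %


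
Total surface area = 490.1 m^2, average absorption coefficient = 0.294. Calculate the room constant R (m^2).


Given values:
  S = 490.1 m^2, alpha = 0.294
Formula: R = S * alpha / (1 - alpha)
Numerator: 490.1 * 0.294 = 144.0894
Denominator: 1 - 0.294 = 0.706
R = 144.0894 / 0.706 = 204.09

204.09 m^2


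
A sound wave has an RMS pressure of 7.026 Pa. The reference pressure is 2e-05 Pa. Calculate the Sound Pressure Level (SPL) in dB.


Given values:
  p = 7.026 Pa
  p_ref = 2e-05 Pa
Formula: SPL = 20 * log10(p / p_ref)
Compute ratio: p / p_ref = 7.026 / 2e-05 = 351300
Compute log10: log10(351300) = 5.545678
Multiply: SPL = 20 * 5.545678 = 110.91

110.91 dB


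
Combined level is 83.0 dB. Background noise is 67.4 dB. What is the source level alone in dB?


Given values:
  L_total = 83.0 dB, L_bg = 67.4 dB
Formula: L_source = 10 * log10(10^(L_total/10) - 10^(L_bg/10))
Convert to linear:
  10^(83.0/10) = 199526231.4969
  10^(67.4/10) = 5495408.7386
Difference: 199526231.4969 - 5495408.7386 = 194030822.7583
L_source = 10 * log10(194030822.7583) = 82.88

82.88 dB


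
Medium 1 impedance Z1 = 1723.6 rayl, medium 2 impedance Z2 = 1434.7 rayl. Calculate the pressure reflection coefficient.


Given values:
  Z1 = 1723.6 rayl, Z2 = 1434.7 rayl
Formula: R = (Z2 - Z1) / (Z2 + Z1)
Numerator: Z2 - Z1 = 1434.7 - 1723.6 = -288.9
Denominator: Z2 + Z1 = 1434.7 + 1723.6 = 3158.3
R = -288.9 / 3158.3 = -0.0915

-0.0915


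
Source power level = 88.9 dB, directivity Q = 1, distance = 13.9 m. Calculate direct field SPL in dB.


Given values:
  Lw = 88.9 dB, Q = 1, r = 13.9 m
Formula: SPL = Lw + 10 * log10(Q / (4 * pi * r^2))
Compute 4 * pi * r^2 = 4 * pi * 13.9^2 = 2427.9485
Compute Q / denom = 1 / 2427.9485 = 0.00041187
Compute 10 * log10(0.00041187) = -33.8524
SPL = 88.9 + (-33.8524) = 55.05

55.05 dB


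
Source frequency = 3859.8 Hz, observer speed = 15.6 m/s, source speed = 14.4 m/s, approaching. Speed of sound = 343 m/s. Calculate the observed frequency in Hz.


Given values:
  f_s = 3859.8 Hz, v_o = 15.6 m/s, v_s = 14.4 m/s
  Direction: approaching
Formula: f_o = f_s * (c + v_o) / (c - v_s)
Numerator: c + v_o = 343 + 15.6 = 358.6
Denominator: c - v_s = 343 - 14.4 = 328.6
f_o = 3859.8 * 358.6 / 328.6 = 4212.19

4212.19 Hz


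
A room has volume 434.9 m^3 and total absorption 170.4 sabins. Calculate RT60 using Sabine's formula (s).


Given values:
  V = 434.9 m^3
  A = 170.4 sabins
Formula: RT60 = 0.161 * V / A
Numerator: 0.161 * 434.9 = 70.0189
RT60 = 70.0189 / 170.4 = 0.411

0.411 s


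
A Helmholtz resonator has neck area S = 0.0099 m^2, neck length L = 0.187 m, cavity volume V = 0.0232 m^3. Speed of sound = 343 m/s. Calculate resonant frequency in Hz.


Given values:
  S = 0.0099 m^2, L = 0.187 m, V = 0.0232 m^3, c = 343 m/s
Formula: f = (c / (2*pi)) * sqrt(S / (V * L))
Compute V * L = 0.0232 * 0.187 = 0.0043384
Compute S / (V * L) = 0.0099 / 0.0043384 = 2.2819
Compute sqrt(2.2819) = 1.510596
Compute c / (2*pi) = 343 / 6.283185 = 54.590148
f = 54.590148 * 1.510596 = 82.46

82.46 Hz


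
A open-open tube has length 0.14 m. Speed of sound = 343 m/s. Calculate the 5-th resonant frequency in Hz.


Given values:
  Tube type: open-open, L = 0.14 m, c = 343 m/s, n = 5
Formula: f_n = n * c / (2 * L)
Compute 2 * L = 2 * 0.14 = 0.28
f = 5 * 343 / 0.28
f = 6125.0

6125.0 Hz


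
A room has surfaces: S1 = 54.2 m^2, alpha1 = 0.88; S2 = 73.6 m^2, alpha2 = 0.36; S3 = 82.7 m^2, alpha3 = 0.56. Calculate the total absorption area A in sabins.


Given surfaces:
  Surface 1: 54.2 * 0.88 = 47.696
  Surface 2: 73.6 * 0.36 = 26.496
  Surface 3: 82.7 * 0.56 = 46.312
Formula: A = sum(Si * alpha_i)
A = 47.696 + 26.496 + 46.312
A = 120.5

120.5 sabins


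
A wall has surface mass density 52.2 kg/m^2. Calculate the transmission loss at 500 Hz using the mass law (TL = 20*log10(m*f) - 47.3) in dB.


Given values:
  m = 52.2 kg/m^2, f = 500 Hz
Formula: TL = 20 * log10(m * f) - 47.3
Compute m * f = 52.2 * 500 = 26100.0
Compute log10(26100.0) = 4.416641
Compute 20 * 4.416641 = 88.3328
TL = 88.3328 - 47.3 = 41.03

41.03 dB


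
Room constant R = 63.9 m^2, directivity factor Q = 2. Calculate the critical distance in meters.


Given values:
  R = 63.9 m^2, Q = 2
Formula: d_c = 0.141 * sqrt(Q * R)
Compute Q * R = 2 * 63.9 = 127.8
Compute sqrt(127.8) = 11.3049
d_c = 0.141 * 11.3049 = 1.594

1.594 m


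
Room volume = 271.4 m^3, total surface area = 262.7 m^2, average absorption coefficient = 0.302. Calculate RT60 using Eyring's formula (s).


Given values:
  V = 271.4 m^3, S = 262.7 m^2, alpha = 0.302
Formula: RT60 = 0.161 * V / (-S * ln(1 - alpha))
Compute ln(1 - 0.302) = ln(0.698) = -0.359536
Denominator: -262.7 * -0.359536 = 94.4501
Numerator: 0.161 * 271.4 = 43.6954
RT60 = 43.6954 / 94.4501 = 0.463

0.463 s


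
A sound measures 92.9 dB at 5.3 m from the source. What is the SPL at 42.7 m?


Given values:
  SPL1 = 92.9 dB, r1 = 5.3 m, r2 = 42.7 m
Formula: SPL2 = SPL1 - 20 * log10(r2 / r1)
Compute ratio: r2 / r1 = 42.7 / 5.3 = 8.0566
Compute log10: log10(8.0566) = 0.906152
Compute drop: 20 * 0.906152 = 18.123
SPL2 = 92.9 - 18.123 = 74.78

74.78 dB


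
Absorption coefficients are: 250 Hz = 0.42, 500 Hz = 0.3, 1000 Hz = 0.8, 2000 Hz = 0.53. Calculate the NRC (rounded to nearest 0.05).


Given values:
  a_250 = 0.42, a_500 = 0.3
  a_1000 = 0.8, a_2000 = 0.53
Formula: NRC = (a250 + a500 + a1000 + a2000) / 4
Sum = 0.42 + 0.3 + 0.8 + 0.53 = 2.05
NRC = 2.05 / 4 = 0.5125
Rounded to nearest 0.05: 0.5

0.5


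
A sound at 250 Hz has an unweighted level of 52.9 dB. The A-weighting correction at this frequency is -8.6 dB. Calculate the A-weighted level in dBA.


Given values:
  SPL = 52.9 dB
  A-weighting at 250 Hz = -8.6 dB
Formula: L_A = SPL + A_weight
L_A = 52.9 + (-8.6)
L_A = 44.3

44.3 dBA


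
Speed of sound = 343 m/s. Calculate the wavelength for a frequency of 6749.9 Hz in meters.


Given values:
  c = 343 m/s, f = 6749.9 Hz
Formula: lambda = c / f
lambda = 343 / 6749.9
lambda = 0.0508

0.0508 m


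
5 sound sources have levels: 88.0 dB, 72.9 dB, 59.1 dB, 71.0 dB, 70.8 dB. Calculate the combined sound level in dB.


Formula: L_total = 10 * log10( sum(10^(Li/10)) )
  Source 1: 10^(88.0/10) = 630957344.4802
  Source 2: 10^(72.9/10) = 19498445.9976
  Source 3: 10^(59.1/10) = 812830.5162
  Source 4: 10^(71.0/10) = 12589254.1179
  Source 5: 10^(70.8/10) = 12022644.3462
Sum of linear values = 675880519.4581
L_total = 10 * log10(675880519.4581) = 88.3

88.3 dB


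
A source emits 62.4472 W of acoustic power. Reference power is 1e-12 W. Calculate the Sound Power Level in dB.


Given values:
  W = 62.4472 W
  W_ref = 1e-12 W
Formula: SWL = 10 * log10(W / W_ref)
Compute ratio: W / W_ref = 62447200000000
Compute log10: log10(62447200000000) = 13.795513
Multiply: SWL = 10 * 13.795513 = 137.96

137.96 dB


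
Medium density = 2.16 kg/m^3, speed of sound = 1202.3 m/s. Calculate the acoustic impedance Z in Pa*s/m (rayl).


Given values:
  rho = 2.16 kg/m^3
  c = 1202.3 m/s
Formula: Z = rho * c
Z = 2.16 * 1202.3
Z = 2596.97

2596.97 rayl


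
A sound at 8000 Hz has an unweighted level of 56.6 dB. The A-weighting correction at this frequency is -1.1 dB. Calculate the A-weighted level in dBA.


Given values:
  SPL = 56.6 dB
  A-weighting at 8000 Hz = -1.1 dB
Formula: L_A = SPL + A_weight
L_A = 56.6 + (-1.1)
L_A = 55.5

55.5 dBA


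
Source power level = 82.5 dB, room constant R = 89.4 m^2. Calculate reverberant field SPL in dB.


Given values:
  Lw = 82.5 dB, R = 89.4 m^2
Formula: SPL = Lw + 10 * log10(4 / R)
Compute 4 / R = 4 / 89.4 = 0.044743
Compute 10 * log10(0.044743) = -13.4927
SPL = 82.5 + (-13.4927) = 69.01

69.01 dB


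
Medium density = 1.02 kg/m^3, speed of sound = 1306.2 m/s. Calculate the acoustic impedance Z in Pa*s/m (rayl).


Given values:
  rho = 1.02 kg/m^3
  c = 1306.2 m/s
Formula: Z = rho * c
Z = 1.02 * 1306.2
Z = 1332.32

1332.32 rayl


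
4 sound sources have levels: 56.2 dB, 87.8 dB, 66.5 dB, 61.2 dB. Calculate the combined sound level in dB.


Formula: L_total = 10 * log10( sum(10^(Li/10)) )
  Source 1: 10^(56.2/10) = 416869.3835
  Source 2: 10^(87.8/10) = 602559586.0744
  Source 3: 10^(66.5/10) = 4466835.9215
  Source 4: 10^(61.2/10) = 1318256.7386
Sum of linear values = 608761548.118
L_total = 10 * log10(608761548.118) = 87.84

87.84 dB


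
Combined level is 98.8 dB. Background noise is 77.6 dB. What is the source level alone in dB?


Given values:
  L_total = 98.8 dB, L_bg = 77.6 dB
Formula: L_source = 10 * log10(10^(L_total/10) - 10^(L_bg/10))
Convert to linear:
  10^(98.8/10) = 7585775750.2918
  10^(77.6/10) = 57543993.7337
Difference: 7585775750.2918 - 57543993.7337 = 7528231756.5581
L_source = 10 * log10(7528231756.5581) = 98.77

98.77 dB


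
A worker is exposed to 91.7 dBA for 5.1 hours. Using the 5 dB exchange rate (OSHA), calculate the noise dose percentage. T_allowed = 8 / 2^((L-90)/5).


Given values:
  L = 91.7 dBA, T = 5.1 hours
Formula: T_allowed = 8 / 2^((L - 90) / 5)
Compute exponent: (91.7 - 90) / 5 = 0.34
Compute 2^(0.34) = 1.265757
T_allowed = 8 / 1.265757 = 6.320328 hours
Dose = (T / T_allowed) * 100
Dose = (5.1 / 6.320328) * 100 = 80.69

80.69 %


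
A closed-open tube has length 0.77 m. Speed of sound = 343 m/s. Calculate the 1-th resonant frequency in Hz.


Given values:
  Tube type: closed-open, L = 0.77 m, c = 343 m/s, n = 1
Formula: f_n = (2n - 1) * c / (4 * L)
Compute 2n - 1 = 2*1 - 1 = 1
Compute 4 * L = 4 * 0.77 = 3.08
f = 1 * 343 / 3.08
f = 111.36

111.36 Hz


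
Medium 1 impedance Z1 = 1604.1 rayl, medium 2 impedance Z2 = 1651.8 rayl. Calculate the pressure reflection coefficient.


Given values:
  Z1 = 1604.1 rayl, Z2 = 1651.8 rayl
Formula: R = (Z2 - Z1) / (Z2 + Z1)
Numerator: Z2 - Z1 = 1651.8 - 1604.1 = 47.7
Denominator: Z2 + Z1 = 1651.8 + 1604.1 = 3255.9
R = 47.7 / 3255.9 = 0.0147

0.0147


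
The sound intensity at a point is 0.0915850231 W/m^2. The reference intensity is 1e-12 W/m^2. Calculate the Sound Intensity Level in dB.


Given values:
  I = 0.0915850231 W/m^2
  I_ref = 1e-12 W/m^2
Formula: SIL = 10 * log10(I / I_ref)
Compute ratio: I / I_ref = 91585023100
Compute log10: log10(91585023100) = 10.961824
Multiply: SIL = 10 * 10.961824 = 109.62

109.62 dB


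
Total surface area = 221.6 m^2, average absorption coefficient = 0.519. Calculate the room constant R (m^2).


Given values:
  S = 221.6 m^2, alpha = 0.519
Formula: R = S * alpha / (1 - alpha)
Numerator: 221.6 * 0.519 = 115.0104
Denominator: 1 - 0.519 = 0.481
R = 115.0104 / 0.481 = 239.11

239.11 m^2


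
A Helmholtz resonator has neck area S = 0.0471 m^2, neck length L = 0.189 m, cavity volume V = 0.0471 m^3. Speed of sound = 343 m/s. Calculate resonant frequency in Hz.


Given values:
  S = 0.0471 m^2, L = 0.189 m, V = 0.0471 m^3, c = 343 m/s
Formula: f = (c / (2*pi)) * sqrt(S / (V * L))
Compute V * L = 0.0471 * 0.189 = 0.0089019
Compute S / (V * L) = 0.0471 / 0.0089019 = 5.291
Compute sqrt(5.291) = 2.300217
Compute c / (2*pi) = 343 / 6.283185 = 54.590148
f = 54.590148 * 2.300217 = 125.57

125.57 Hz


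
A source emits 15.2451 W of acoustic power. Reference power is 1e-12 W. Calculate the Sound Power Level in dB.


Given values:
  W = 15.2451 W
  W_ref = 1e-12 W
Formula: SWL = 10 * log10(W / W_ref)
Compute ratio: W / W_ref = 15245100000000
Compute log10: log10(15245100000000) = 13.18313
Multiply: SWL = 10 * 13.18313 = 131.83

131.83 dB


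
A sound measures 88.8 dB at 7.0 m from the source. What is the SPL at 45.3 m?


Given values:
  SPL1 = 88.8 dB, r1 = 7.0 m, r2 = 45.3 m
Formula: SPL2 = SPL1 - 20 * log10(r2 / r1)
Compute ratio: r2 / r1 = 45.3 / 7.0 = 6.4714
Compute log10: log10(6.4714) = 0.810998
Compute drop: 20 * 0.810998 = 16.22
SPL2 = 88.8 - 16.22 = 72.58

72.58 dB


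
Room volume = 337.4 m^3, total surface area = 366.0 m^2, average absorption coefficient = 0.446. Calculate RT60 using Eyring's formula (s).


Given values:
  V = 337.4 m^3, S = 366.0 m^2, alpha = 0.446
Formula: RT60 = 0.161 * V / (-S * ln(1 - alpha))
Compute ln(1 - 0.446) = ln(0.554) = -0.590591
Denominator: -366.0 * -0.590591 = 216.1563
Numerator: 0.161 * 337.4 = 54.3214
RT60 = 54.3214 / 216.1563 = 0.251

0.251 s


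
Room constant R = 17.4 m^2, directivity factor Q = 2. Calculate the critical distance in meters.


Given values:
  R = 17.4 m^2, Q = 2
Formula: d_c = 0.141 * sqrt(Q * R)
Compute Q * R = 2 * 17.4 = 34.8
Compute sqrt(34.8) = 5.8992
d_c = 0.141 * 5.8992 = 0.832

0.832 m


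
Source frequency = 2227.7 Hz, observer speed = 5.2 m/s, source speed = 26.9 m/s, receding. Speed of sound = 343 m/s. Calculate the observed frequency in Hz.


Given values:
  f_s = 2227.7 Hz, v_o = 5.2 m/s, v_s = 26.9 m/s
  Direction: receding
Formula: f_o = f_s * (c - v_o) / (c + v_s)
Numerator: c - v_o = 343 - 5.2 = 337.8
Denominator: c + v_s = 343 + 26.9 = 369.9
f_o = 2227.7 * 337.8 / 369.9 = 2034.38

2034.38 Hz


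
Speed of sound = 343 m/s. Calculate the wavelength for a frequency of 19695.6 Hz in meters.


Given values:
  c = 343 m/s, f = 19695.6 Hz
Formula: lambda = c / f
lambda = 343 / 19695.6
lambda = 0.0174

0.0174 m


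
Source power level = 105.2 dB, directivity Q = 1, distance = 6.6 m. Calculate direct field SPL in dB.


Given values:
  Lw = 105.2 dB, Q = 1, r = 6.6 m
Formula: SPL = Lw + 10 * log10(Q / (4 * pi * r^2))
Compute 4 * pi * r^2 = 4 * pi * 6.6^2 = 547.3911
Compute Q / denom = 1 / 547.3911 = 0.00182685
Compute 10 * log10(0.00182685) = -27.383
SPL = 105.2 + (-27.383) = 77.82

77.82 dB


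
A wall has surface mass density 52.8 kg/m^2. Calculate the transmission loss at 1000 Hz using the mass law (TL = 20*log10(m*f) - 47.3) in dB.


Given values:
  m = 52.8 kg/m^2, f = 1000 Hz
Formula: TL = 20 * log10(m * f) - 47.3
Compute m * f = 52.8 * 1000 = 52800.0
Compute log10(52800.0) = 4.722634
Compute 20 * 4.722634 = 94.4527
TL = 94.4527 - 47.3 = 47.15

47.15 dB


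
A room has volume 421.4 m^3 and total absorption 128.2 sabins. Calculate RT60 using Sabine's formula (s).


Given values:
  V = 421.4 m^3
  A = 128.2 sabins
Formula: RT60 = 0.161 * V / A
Numerator: 0.161 * 421.4 = 67.8454
RT60 = 67.8454 / 128.2 = 0.529

0.529 s


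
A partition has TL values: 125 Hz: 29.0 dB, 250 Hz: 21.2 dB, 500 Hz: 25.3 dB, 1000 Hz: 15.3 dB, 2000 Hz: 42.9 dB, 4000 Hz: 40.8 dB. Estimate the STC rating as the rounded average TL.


Given TL values at each frequency:
  125 Hz: 29.0 dB
  250 Hz: 21.2 dB
  500 Hz: 25.3 dB
  1000 Hz: 15.3 dB
  2000 Hz: 42.9 dB
  4000 Hz: 40.8 dB
Formula: STC ~ round(average of TL values)
Sum = 29.0 + 21.2 + 25.3 + 15.3 + 42.9 + 40.8 = 174.5
Average = 174.5 / 6 = 29.08
Rounded: 29

29


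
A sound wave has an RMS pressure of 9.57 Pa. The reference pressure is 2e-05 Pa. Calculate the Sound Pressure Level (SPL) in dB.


Given values:
  p = 9.57 Pa
  p_ref = 2e-05 Pa
Formula: SPL = 20 * log10(p / p_ref)
Compute ratio: p / p_ref = 9.57 / 2e-05 = 478500
Compute log10: log10(478500) = 5.679882
Multiply: SPL = 20 * 5.679882 = 113.6

113.6 dB


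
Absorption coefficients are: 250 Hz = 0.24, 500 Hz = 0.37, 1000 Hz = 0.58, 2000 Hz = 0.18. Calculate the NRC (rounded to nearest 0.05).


Given values:
  a_250 = 0.24, a_500 = 0.37
  a_1000 = 0.58, a_2000 = 0.18
Formula: NRC = (a250 + a500 + a1000 + a2000) / 4
Sum = 0.24 + 0.37 + 0.58 + 0.18 = 1.37
NRC = 1.37 / 4 = 0.3425
Rounded to nearest 0.05: 0.35

0.35


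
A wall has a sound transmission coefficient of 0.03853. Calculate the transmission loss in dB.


Given values:
  tau = 0.03853
Formula: TL = 10 * log10(1 / tau)
Compute 1 / tau = 1 / 0.03853 = 25.9538
Compute log10(25.9538) = 1.414201
TL = 10 * 1.414201 = 14.14

14.14 dB


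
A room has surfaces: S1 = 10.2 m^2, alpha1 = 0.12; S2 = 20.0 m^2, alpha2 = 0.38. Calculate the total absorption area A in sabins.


Given surfaces:
  Surface 1: 10.2 * 0.12 = 1.224
  Surface 2: 20.0 * 0.38 = 7.6
Formula: A = sum(Si * alpha_i)
A = 1.224 + 7.6
A = 8.82

8.82 sabins


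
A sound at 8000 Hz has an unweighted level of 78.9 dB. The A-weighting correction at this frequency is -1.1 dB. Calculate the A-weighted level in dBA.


Given values:
  SPL = 78.9 dB
  A-weighting at 8000 Hz = -1.1 dB
Formula: L_A = SPL + A_weight
L_A = 78.9 + (-1.1)
L_A = 77.8

77.8 dBA


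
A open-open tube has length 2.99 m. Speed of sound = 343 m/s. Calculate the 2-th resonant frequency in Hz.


Given values:
  Tube type: open-open, L = 2.99 m, c = 343 m/s, n = 2
Formula: f_n = n * c / (2 * L)
Compute 2 * L = 2 * 2.99 = 5.98
f = 2 * 343 / 5.98
f = 114.72

114.72 Hz
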